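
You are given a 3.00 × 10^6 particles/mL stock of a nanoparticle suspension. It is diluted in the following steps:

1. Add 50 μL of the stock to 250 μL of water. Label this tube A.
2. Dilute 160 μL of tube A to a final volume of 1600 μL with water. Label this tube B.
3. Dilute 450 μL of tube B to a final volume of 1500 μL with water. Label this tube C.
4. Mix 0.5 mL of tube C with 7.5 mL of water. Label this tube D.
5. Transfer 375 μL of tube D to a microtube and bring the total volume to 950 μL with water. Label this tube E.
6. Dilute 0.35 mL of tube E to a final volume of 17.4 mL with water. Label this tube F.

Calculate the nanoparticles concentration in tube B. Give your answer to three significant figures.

Step 1: 50 μL + 250 μL = 300 μL total → factor 300/50 = 6
Step 2: 160 μL brought to 1600 μL → factor 1600/160 = 10
Dilution factor through tube B = 6 × 10 = 60
[tube B] = 3.00 × 10^6 particles/mL / 60 = 5.00 × 10^4 particles/mL

5.00 × 10^4 particles/mL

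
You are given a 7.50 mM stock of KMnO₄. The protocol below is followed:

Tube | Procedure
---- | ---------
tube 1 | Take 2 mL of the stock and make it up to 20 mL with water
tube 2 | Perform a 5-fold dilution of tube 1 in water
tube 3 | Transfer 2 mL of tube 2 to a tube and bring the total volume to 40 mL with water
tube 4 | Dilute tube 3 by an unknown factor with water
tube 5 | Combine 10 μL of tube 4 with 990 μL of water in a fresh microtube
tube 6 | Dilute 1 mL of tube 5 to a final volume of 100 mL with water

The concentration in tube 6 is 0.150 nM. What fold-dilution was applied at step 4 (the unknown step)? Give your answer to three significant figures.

5.00-fold

Step 1: 2 mL brought to 20 mL → factor 20/2 = 10
Step 2: 5-fold → factor 5
Step 3: 2 mL brought to 40 mL → factor 40/2 = 20
Step 4: unknown factor x
Step 5: 10 μL + 990 μL = 1000 μL total → factor 1000/10 = 100
Step 6: 1 mL brought to 100 mL → factor 100/1 = 100
Product of known-step factors = 1 × 10^7
Overall factor = 7.50 mM / (0.150 nM) = 5 × 10^7
x = 5 × 10^7 / 1 × 10^7 = 5.00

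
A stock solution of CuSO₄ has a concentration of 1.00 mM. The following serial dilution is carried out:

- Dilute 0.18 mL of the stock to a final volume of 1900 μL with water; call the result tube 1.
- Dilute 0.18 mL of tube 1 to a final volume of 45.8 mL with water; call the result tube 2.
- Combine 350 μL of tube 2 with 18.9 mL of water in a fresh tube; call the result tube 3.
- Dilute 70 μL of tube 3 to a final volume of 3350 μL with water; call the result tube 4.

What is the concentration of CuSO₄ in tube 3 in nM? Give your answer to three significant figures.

6.77 nM

Step 1: 0.18 mL brought to 1900 μL → factor 1.9/0.18 = 10.556
Step 2: 0.18 mL brought to 45.8 mL → factor 45.8/0.18 = 254.44
Step 3: 350 μL + 18.9 mL = 19250 μL total → factor 19250/350 = 55
Dilution factor through tube 3 = 10.556 × 254.44 × 55 = 1.4772 × 10^5
[tube 3] = 1.00 mM / 1.4772 × 10^5 = 6.770 × 10^-6 mM = 6.77 nM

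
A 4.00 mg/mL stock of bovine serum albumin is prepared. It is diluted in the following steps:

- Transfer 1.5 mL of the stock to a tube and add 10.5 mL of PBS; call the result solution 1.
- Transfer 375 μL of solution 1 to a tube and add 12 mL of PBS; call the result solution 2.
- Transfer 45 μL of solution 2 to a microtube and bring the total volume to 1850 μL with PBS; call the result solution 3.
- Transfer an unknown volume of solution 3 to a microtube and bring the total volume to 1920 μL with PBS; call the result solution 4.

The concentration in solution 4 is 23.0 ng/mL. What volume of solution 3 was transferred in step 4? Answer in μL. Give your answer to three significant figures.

120 μL

Step 1: 1.5 mL + 10.5 mL = 12 mL total → factor 12/1.5 = 8
Step 2: 375 μL + 12 mL = 12375 μL total → factor 12375/375 = 33
Step 3: 45 μL brought to 1850 μL → factor 1850/45 = 41.111
Step 4: v brought to 1920 μL → factor = 1920 μL/v
Product of known-step factors = 10853
Overall factor = 4.00 mg/mL / (23.0 ng/mL) = 1.7391 × 10^5
Step-4 factor = 1.7391 × 10^5 / 10853 = 16.024
v = 1920 μL / 16.024 = 120 μL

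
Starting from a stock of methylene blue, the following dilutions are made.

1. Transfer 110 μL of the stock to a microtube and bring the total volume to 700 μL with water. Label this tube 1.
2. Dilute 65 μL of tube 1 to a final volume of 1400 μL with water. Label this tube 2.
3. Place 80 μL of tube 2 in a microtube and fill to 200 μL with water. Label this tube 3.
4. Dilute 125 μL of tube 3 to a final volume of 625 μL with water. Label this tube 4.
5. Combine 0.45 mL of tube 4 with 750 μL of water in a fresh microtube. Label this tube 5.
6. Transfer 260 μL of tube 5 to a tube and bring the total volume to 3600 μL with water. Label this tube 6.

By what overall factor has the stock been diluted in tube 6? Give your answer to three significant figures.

6.33 × 10^4

Step 1: 110 μL brought to 700 μL → factor 700/110 = 6.3636
Step 2: 65 μL brought to 1400 μL → factor 1400/65 = 21.538
Step 3: 80 μL brought to 200 μL → factor 200/80 = 2.5
Step 4: 125 μL brought to 625 μL → factor 625/125 = 5
Step 5: 0.45 mL + 750 μL = 1.2 mL total → factor 1.2/0.45 = 2.6667
Step 6: 260 μL brought to 3600 μL → factor 3600/260 = 13.846
Overall dilution factor = 6.3636 × 21.538 × 2.5 × 5 × 2.6667 × 13.846 = 63260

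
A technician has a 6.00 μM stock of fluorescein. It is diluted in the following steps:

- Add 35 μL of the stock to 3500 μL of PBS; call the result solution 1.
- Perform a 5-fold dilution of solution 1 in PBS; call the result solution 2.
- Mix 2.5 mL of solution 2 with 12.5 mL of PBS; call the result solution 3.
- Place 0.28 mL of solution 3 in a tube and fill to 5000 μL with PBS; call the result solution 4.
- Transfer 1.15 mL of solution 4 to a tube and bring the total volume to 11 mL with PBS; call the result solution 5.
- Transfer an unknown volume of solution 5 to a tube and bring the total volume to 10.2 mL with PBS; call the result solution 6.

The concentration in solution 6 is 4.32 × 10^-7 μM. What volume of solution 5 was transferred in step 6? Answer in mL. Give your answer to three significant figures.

Step 1: 35 μL + 3500 μL = 3535 μL total → factor 3535/35 = 101
Step 2: 5-fold → factor 5
Step 3: 2.5 mL + 12.5 mL = 15 mL total → factor 15/2.5 = 6
Step 4: 0.28 mL brought to 5000 μL → factor 5/0.28 = 17.857
Step 5: 1.15 mL brought to 11 mL → factor 11/1.15 = 9.5652
Step 6: v brought to 10.2 mL → factor = 10.2 mL/v
Product of known-step factors = 5.1755 × 10^5
Overall factor = 6.00 μM / (4.32 × 10^-7 μM) = 1.3889 × 10^7
Step-6 factor = 1.3889 × 10^7 / 5.1755 × 10^5 = 26.836
v = 10.2 mL / 26.836 = 0.380 mL

0.380 mL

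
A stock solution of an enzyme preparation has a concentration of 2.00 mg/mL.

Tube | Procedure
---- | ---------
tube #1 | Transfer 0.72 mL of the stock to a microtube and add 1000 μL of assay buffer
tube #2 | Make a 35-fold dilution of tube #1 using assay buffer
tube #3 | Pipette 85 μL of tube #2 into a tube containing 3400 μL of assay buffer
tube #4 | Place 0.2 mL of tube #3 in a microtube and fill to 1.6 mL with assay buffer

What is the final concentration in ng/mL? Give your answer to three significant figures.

72.9 ng/mL

Step 1: 0.72 mL + 1000 μL = 1.72 mL total → factor 1.72/0.72 = 2.3889
Step 2: 35-fold → factor 35
Step 3: 85 μL + 3400 μL = 3485 μL total → factor 3485/85 = 41
Step 4: 0.2 mL brought to 1.6 mL → factor 1.6/0.2 = 8
Overall dilution factor = 2.3889 × 35 × 41 × 8 = 27424
Final = 2.00 mg/mL / 27424 = 7.293 × 10^-5 mg/mL = 72.9 ng/mL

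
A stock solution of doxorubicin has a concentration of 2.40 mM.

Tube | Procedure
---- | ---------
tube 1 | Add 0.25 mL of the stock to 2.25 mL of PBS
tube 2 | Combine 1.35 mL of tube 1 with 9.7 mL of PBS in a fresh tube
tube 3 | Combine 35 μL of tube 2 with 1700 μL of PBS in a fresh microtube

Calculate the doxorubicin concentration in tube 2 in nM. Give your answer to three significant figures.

2.93 × 10^4 nM

Step 1: 0.25 mL + 2.25 mL = 2.5 mL total → factor 2.5/0.25 = 10
Step 2: 1.35 mL + 9.7 mL = 11.05 mL total → factor 11.05/1.35 = 8.1852
Dilution factor through tube 2 = 10 × 8.1852 = 81.852
[tube 2] = 2.40 mM / 81.852 = 0.02932 mM = 2.93 × 10^4 nM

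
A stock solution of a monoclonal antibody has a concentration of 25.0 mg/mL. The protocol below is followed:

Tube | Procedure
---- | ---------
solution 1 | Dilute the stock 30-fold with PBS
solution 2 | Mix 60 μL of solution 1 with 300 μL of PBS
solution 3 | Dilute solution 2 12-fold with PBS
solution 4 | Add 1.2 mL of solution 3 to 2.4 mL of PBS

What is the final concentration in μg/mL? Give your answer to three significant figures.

Step 1: 30-fold → factor 30
Step 2: 60 μL + 300 μL = 360 μL total → factor 360/60 = 6
Step 3: 12-fold → factor 12
Step 4: 1.2 mL + 2.4 mL = 3.6 mL total → factor 3.6/1.2 = 3
Overall dilution factor = 30 × 6 × 12 × 3 = 6480
Final = 25.0 mg/mL / 6480 = 0.003858 mg/mL = 3.86 μg/mL

3.86 μg/mL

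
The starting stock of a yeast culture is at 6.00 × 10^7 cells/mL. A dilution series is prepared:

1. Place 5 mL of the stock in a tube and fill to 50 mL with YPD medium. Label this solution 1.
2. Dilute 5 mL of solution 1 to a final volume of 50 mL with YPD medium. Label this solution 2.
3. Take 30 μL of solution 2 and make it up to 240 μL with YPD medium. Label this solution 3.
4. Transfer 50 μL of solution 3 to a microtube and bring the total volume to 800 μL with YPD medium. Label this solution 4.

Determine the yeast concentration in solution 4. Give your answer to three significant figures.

4.69 × 10^3 cells/mL

Step 1: 5 mL brought to 50 mL → factor 50/5 = 10
Step 2: 5 mL brought to 50 mL → factor 50/5 = 10
Step 3: 30 μL brought to 240 μL → factor 240/30 = 8
Step 4: 50 μL brought to 800 μL → factor 800/50 = 16
Overall dilution factor = 10 × 10 × 8 × 16 = 12800
Final = 6.00 × 10^7 cells/mL / 12800 = 4.69 × 10^3 cells/mL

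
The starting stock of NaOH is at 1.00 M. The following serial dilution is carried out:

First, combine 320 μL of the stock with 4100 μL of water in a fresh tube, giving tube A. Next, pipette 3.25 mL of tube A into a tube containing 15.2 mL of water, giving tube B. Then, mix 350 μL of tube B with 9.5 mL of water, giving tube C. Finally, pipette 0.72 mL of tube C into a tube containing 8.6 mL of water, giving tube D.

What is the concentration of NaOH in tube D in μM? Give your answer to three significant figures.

35.0 μM

Step 1: 320 μL + 4100 μL = 4420 μL total → factor 4420/320 = 13.812
Step 2: 3.25 mL + 15.2 mL = 18.45 mL total → factor 18.45/3.25 = 5.6769
Step 3: 350 μL + 9.5 mL = 9850 μL total → factor 9850/350 = 28.143
Step 4: 0.72 mL + 8.6 mL = 9.32 mL total → factor 9.32/0.72 = 12.944
Overall dilution factor = 13.812 × 5.6769 × 28.143 × 12.944 = 28565
Final = 1.00 M / 28565 = 3.501 × 10^-5 M = 35.0 μM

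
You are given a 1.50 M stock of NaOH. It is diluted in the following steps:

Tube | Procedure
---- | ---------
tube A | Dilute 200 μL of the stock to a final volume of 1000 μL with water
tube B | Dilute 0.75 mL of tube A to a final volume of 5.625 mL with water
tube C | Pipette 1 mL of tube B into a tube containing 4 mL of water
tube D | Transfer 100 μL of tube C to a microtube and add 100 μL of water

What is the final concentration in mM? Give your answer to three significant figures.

4.00 mM

Step 1: 200 μL brought to 1000 μL → factor 1000/200 = 5
Step 2: 0.75 mL brought to 5.625 mL → factor 5.625/0.75 = 7.5
Step 3: 1 mL + 4 mL = 5 mL total → factor 5/1 = 5
Step 4: 100 μL + 100 μL = 200 μL total → factor 200/100 = 2
Overall dilution factor = 5 × 7.5 × 5 × 2 = 375
Final = 1.50 M / 375 = 0.004000 M = 4.00 mM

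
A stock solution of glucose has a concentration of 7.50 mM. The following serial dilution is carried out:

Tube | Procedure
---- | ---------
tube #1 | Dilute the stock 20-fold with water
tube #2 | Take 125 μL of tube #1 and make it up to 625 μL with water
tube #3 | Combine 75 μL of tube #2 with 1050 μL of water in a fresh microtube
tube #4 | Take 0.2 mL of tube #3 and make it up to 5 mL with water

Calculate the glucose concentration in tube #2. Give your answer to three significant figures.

Step 1: 20-fold → factor 20
Step 2: 125 μL brought to 625 μL → factor 625/125 = 5
Dilution factor through tube #2 = 20 × 5 = 100
[tube #2] = 7.50 mM / 100 = 0.0750 mM

0.0750 mM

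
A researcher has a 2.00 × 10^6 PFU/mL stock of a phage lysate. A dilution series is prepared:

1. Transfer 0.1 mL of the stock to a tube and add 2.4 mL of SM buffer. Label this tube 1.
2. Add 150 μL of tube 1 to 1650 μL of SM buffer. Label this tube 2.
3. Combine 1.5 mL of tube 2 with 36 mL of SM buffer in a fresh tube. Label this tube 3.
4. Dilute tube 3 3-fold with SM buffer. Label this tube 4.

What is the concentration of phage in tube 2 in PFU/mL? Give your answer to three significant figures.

Step 1: 0.1 mL + 2.4 mL = 2.5 mL total → factor 2.5/0.1 = 25
Step 2: 150 μL + 1650 μL = 1800 μL total → factor 1800/150 = 12
Dilution factor through tube 2 = 25 × 12 = 300
[tube 2] = 2.00 × 10^6 PFU/mL / 300 = 6.67 × 10^3 PFU/mL

6.67 × 10^3 PFU/mL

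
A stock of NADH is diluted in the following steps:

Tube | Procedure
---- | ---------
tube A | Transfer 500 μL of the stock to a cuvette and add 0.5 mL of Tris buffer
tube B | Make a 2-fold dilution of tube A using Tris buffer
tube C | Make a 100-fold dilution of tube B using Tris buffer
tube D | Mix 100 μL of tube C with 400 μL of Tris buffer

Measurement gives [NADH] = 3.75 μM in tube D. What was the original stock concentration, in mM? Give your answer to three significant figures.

Step 1: 500 μL + 0.5 mL = 1000 μL total → factor 1000/500 = 2
Step 2: 2-fold → factor 2
Step 3: 100-fold → factor 100
Step 4: 100 μL + 400 μL = 500 μL total → factor 500/100 = 5
Overall dilution factor = 2 × 2 × 100 × 5 = 2000
Stock = 3.75 μM × 2000 = 7500 μM = 7.50 mM

7.50 mM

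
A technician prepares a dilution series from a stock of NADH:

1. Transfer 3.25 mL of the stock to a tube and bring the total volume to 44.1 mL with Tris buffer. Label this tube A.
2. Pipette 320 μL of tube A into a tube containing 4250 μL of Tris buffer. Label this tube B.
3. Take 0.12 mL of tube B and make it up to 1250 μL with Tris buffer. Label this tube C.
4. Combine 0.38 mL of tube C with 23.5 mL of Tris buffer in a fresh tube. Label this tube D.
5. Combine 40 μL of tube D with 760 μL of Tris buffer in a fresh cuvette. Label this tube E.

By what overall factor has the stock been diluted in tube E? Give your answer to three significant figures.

Step 1: 3.25 mL brought to 44.1 mL → factor 44.1/3.25 = 13.569
Step 2: 320 μL + 4250 μL = 4570 μL total → factor 4570/320 = 14.281
Step 3: 0.12 mL brought to 1250 μL → factor 1.25/0.12 = 10.417
Step 4: 0.38 mL + 23.5 mL = 23.88 mL total → factor 23.88/0.38 = 62.842
Step 5: 40 μL + 760 μL = 800 μL total → factor 800/40 = 20
Overall dilution factor = 13.569 × 14.281 × 10.417 × 62.842 × 20 = 2.5371 × 10^6

2.54 × 10^6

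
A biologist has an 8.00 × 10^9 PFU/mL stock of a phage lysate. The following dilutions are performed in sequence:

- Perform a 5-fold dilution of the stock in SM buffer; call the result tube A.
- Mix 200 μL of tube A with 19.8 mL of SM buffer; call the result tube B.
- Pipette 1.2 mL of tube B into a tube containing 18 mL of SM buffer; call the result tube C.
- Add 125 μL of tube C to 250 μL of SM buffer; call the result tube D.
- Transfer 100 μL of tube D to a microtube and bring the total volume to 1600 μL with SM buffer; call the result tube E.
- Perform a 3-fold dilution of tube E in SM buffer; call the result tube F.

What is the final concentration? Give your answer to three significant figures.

6.94 × 10^3 PFU/mL

Step 1: 5-fold → factor 5
Step 2: 200 μL + 19.8 mL = 20000 μL total → factor 20000/200 = 100
Step 3: 1.2 mL + 18 mL = 19.2 mL total → factor 19.2/1.2 = 16
Step 4: 125 μL + 250 μL = 375 μL total → factor 375/125 = 3
Step 5: 100 μL brought to 1600 μL → factor 1600/100 = 16
Step 6: 3-fold → factor 3
Overall dilution factor = 5 × 100 × 16 × 3 × 16 × 3 = 1.152 × 10^6
Final = 8.00 × 10^9 PFU/mL / 1.152 × 10^6 = 6.94 × 10^3 PFU/mL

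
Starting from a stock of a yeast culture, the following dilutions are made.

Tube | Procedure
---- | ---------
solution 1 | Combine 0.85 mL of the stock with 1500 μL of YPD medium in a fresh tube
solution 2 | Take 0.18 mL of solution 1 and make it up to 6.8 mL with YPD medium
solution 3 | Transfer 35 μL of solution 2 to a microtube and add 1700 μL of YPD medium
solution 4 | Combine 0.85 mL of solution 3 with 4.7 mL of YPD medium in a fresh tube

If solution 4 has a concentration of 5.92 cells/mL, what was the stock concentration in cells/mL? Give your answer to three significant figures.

Step 1: 0.85 mL + 1500 μL = 2.35 mL total → factor 2.35/0.85 = 2.7647
Step 2: 0.18 mL brought to 6.8 mL → factor 6.8/0.18 = 37.778
Step 3: 35 μL + 1700 μL = 1735 μL total → factor 1735/35 = 49.571
Step 4: 0.85 mL + 4.7 mL = 5.55 mL total → factor 5.55/0.85 = 6.5294
Overall dilution factor = 2.7647 × 37.778 × 49.571 × 6.5294 = 33806
Stock = 5.92 cells/mL × 33806 = 2.00 × 10^5 cells/mL

2.00 × 10^5 cells/mL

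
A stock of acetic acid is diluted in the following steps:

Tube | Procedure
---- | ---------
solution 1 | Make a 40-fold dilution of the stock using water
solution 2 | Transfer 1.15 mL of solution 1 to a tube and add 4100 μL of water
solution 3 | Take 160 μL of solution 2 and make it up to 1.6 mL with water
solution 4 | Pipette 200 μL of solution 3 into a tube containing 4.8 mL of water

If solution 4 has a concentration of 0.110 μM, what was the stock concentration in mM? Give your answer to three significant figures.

5.02 mM

Step 1: 40-fold → factor 40
Step 2: 1.15 mL + 4100 μL = 5.25 mL total → factor 5.25/1.15 = 4.5652
Step 3: 160 μL brought to 1.6 mL → factor 1600/160 = 10
Step 4: 200 μL + 4.8 mL = 5000 μL total → factor 5000/200 = 25
Overall dilution factor = 40 × 4.5652 × 10 × 25 = 45652
Stock = 0.110 μM × 45652 = 5022 μM = 5.02 mM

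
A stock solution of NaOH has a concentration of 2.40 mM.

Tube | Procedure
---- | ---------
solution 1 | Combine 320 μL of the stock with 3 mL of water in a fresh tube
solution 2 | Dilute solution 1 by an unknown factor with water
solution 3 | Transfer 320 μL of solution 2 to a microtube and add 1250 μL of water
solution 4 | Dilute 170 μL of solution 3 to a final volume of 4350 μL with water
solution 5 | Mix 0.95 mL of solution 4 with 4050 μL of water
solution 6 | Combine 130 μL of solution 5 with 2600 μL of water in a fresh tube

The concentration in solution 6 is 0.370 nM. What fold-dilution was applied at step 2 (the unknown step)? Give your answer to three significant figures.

Step 1: 320 μL + 3 mL = 3320 μL total → factor 3320/320 = 10.375
Step 2: unknown factor x
Step 3: 320 μL + 1250 μL = 1570 μL total → factor 1570/320 = 4.9062
Step 4: 170 μL brought to 4350 μL → factor 4350/170 = 25.588
Step 5: 0.95 mL + 4050 μL = 5 mL total → factor 5/0.95 = 5.2632
Step 6: 130 μL + 2600 μL = 2730 μL total → factor 2730/130 = 21
Product of known-step factors = 1.4396 × 10^5
Overall factor = 2.40 mM / (0.370 nM) = 6.4865 × 10^6
x = 6.4865 × 10^6 / 1.4396 × 10^5 = 45.1

45.1-fold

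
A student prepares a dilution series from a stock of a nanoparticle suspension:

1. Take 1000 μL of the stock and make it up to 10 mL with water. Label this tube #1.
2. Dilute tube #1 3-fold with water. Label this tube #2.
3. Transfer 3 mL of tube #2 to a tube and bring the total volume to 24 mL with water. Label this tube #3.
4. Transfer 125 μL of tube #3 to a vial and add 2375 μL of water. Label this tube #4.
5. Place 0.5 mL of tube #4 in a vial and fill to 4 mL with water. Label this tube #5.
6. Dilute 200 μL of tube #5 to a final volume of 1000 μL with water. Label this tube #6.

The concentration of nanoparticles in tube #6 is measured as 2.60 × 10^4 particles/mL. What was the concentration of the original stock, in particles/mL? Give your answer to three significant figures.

Step 1: 1000 μL brought to 10 mL → factor 10000/1000 = 10
Step 2: 3-fold → factor 3
Step 3: 3 mL brought to 24 mL → factor 24/3 = 8
Step 4: 125 μL + 2375 μL = 2500 μL total → factor 2500/125 = 20
Step 5: 0.5 mL brought to 4 mL → factor 4/0.5 = 8
Step 6: 200 μL brought to 1000 μL → factor 1000/200 = 5
Overall dilution factor = 10 × 3 × 8 × 20 × 8 × 5 = 1.92 × 10^5
Stock = 2.60 × 10^4 particles/mL × 1.92 × 10^5 = 4.99 × 10^9 particles/mL

4.99 × 10^9 particles/mL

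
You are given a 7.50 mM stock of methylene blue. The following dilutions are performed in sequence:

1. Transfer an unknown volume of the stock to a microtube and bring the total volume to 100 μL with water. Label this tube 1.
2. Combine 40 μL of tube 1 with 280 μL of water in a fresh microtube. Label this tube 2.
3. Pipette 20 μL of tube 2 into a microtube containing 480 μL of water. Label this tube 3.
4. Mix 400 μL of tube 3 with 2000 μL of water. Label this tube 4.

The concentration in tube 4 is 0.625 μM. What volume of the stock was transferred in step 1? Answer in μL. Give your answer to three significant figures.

Step 1: v brought to 100 μL → factor = 100 μL/v
Step 2: 40 μL + 280 μL = 320 μL total → factor 320/40 = 8
Step 3: 20 μL + 480 μL = 500 μL total → factor 500/20 = 25
Step 4: 400 μL + 2000 μL = 2400 μL total → factor 2400/400 = 6
Product of known-step factors = 1200
Overall factor = 7.50 mM / (0.625 μM) = 12000
Step-1 factor = 12000 / 1200 = 10
v = 100 μL / 10 = 10.0 μL

10.0 μL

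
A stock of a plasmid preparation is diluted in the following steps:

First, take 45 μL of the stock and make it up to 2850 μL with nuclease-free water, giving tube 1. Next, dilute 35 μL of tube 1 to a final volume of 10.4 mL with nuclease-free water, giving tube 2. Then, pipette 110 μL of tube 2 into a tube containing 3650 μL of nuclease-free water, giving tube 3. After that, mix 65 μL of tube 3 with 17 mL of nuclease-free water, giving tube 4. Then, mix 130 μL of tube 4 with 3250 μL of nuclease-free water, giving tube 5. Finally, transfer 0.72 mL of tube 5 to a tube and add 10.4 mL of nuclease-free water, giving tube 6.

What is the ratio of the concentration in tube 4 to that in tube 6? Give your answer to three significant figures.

Step 1: 45 μL brought to 2850 μL → factor 2850/45 = 63.333
Step 2: 35 μL brought to 10.4 mL → factor 10400/35 = 297.14
Step 3: 110 μL + 3650 μL = 3760 μL total → factor 3760/110 = 34.182
Step 4: 65 μL + 17 mL = 17065 μL total → factor 17065/65 = 262.54
Step 5: 130 μL + 3250 μL = 3380 μL total → factor 3380/130 = 26
Step 6: 0.72 mL + 10.4 mL = 11.12 mL total → factor 11.12/0.72 = 15.444
Dilution factor to tube 4 = 1.6888 × 10^8; to tube 6 = 6.7816 × 10^10
[tube 4]/[tube 6] = (factor to tube 6)/(factor to tube 4) = 6.7816 × 10^10/1.6888 × 10^8 = 402

402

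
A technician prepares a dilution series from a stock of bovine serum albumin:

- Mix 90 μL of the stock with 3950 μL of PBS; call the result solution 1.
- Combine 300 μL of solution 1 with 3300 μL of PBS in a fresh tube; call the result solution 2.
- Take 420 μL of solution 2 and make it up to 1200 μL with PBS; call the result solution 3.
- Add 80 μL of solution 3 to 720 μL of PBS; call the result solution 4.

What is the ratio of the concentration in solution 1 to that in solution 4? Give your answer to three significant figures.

343

Step 1: 90 μL + 3950 μL = 4040 μL total → factor 4040/90 = 44.889
Step 2: 300 μL + 3300 μL = 3600 μL total → factor 3600/300 = 12
Step 3: 420 μL brought to 1200 μL → factor 1200/420 = 2.8571
Step 4: 80 μL + 720 μL = 800 μL total → factor 800/80 = 10
Dilution factor to solution 1 = 44.889; to solution 4 = 15390
[solution 1]/[solution 4] = (factor to solution 4)/(factor to solution 1) = 15390/44.889 = 343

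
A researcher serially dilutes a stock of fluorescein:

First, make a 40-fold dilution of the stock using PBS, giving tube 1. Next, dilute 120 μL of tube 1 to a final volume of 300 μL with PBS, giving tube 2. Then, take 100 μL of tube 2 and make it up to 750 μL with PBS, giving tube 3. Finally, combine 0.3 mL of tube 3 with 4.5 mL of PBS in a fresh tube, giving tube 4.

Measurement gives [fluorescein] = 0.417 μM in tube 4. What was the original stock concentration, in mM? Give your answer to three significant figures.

5.00 mM

Step 1: 40-fold → factor 40
Step 2: 120 μL brought to 300 μL → factor 300/120 = 2.5
Step 3: 100 μL brought to 750 μL → factor 750/100 = 7.5
Step 4: 0.3 mL + 4.5 mL = 4.8 mL total → factor 4.8/0.3 = 16
Overall dilution factor = 40 × 2.5 × 7.5 × 16 = 12000
Stock = 0.417 μM × 12000 = 5004 μM = 5.00 mM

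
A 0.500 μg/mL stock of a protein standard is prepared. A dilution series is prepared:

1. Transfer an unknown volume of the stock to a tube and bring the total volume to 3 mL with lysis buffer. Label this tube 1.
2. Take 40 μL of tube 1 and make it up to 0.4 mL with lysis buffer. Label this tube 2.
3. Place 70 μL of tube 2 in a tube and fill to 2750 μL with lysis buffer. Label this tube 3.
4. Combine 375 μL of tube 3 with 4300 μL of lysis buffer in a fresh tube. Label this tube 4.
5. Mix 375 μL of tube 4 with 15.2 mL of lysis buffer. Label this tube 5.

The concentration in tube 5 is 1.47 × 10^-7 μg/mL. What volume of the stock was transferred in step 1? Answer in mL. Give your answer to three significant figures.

0.179 mL

Step 1: v brought to 3 mL → factor = 3 mL/v
Step 2: 40 μL brought to 0.4 mL → factor 400/40 = 10
Step 3: 70 μL brought to 2750 μL → factor 2750/70 = 39.286
Step 4: 375 μL + 4300 μL = 4675 μL total → factor 4675/375 = 12.467
Step 5: 375 μL + 15.2 mL = 15575 μL total → factor 15575/375 = 41.533
Product of known-step factors = 2.0341 × 10^5
Overall factor = 0.500 μg/mL / (1.47 × 10^-7 μg/mL) = 3.4014 × 10^6
Step-1 factor = 3.4014 × 10^6 / 2.0341 × 10^5 = 16.721
v = 3 mL / 16.721 = 0.179 mL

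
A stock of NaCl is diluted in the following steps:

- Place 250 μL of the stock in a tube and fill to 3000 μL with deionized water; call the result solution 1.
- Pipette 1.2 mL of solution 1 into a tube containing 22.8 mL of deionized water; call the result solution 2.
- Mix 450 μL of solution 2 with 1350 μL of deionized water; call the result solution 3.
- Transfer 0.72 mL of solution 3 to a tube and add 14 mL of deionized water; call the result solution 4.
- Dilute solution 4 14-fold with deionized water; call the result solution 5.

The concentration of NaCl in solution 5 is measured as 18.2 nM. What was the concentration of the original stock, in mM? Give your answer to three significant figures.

5.00 mM

Step 1: 250 μL brought to 3000 μL → factor 3000/250 = 12
Step 2: 1.2 mL + 22.8 mL = 24 mL total → factor 24/1.2 = 20
Step 3: 450 μL + 1350 μL = 1800 μL total → factor 1800/450 = 4
Step 4: 0.72 mL + 14 mL = 14.72 mL total → factor 14.72/0.72 = 20.444
Step 5: 14-fold → factor 14
Overall dilution factor = 12 × 20 × 4 × 20.444 × 14 = 2.7477 × 10^5
Stock = 18.2 nM × 2.7477 × 10^5 = 5.001 × 10^6 nM = 5.00 mM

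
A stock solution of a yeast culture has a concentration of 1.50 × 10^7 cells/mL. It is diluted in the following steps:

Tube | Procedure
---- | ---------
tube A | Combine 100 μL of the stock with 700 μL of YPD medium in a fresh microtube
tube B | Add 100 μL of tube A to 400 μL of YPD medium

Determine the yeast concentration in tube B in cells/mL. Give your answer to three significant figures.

3.75 × 10^5 cells/mL

Step 1: 100 μL + 700 μL = 800 μL total → factor 800/100 = 8
Step 2: 100 μL + 400 μL = 500 μL total → factor 500/100 = 5
Overall dilution factor = 8 × 5 = 40
Final = 1.50 × 10^7 cells/mL / 40 = 3.75 × 10^5 cells/mL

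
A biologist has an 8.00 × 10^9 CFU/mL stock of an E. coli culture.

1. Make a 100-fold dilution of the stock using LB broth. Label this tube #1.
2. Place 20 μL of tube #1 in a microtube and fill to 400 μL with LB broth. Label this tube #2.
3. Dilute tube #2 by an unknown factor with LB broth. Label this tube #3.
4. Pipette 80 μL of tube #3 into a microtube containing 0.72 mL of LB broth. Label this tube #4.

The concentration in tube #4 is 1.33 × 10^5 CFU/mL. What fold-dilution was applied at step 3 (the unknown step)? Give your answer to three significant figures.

3.01-fold

Step 1: 100-fold → factor 100
Step 2: 20 μL brought to 400 μL → factor 400/20 = 20
Step 3: unknown factor x
Step 4: 80 μL + 0.72 mL = 800 μL total → factor 800/80 = 10
Product of known-step factors = 20000
Overall factor = 8.00 × 10^9 CFU/mL / (1.33 × 10^5 CFU/mL) = 60150
x = 60150 / 20000 = 3.01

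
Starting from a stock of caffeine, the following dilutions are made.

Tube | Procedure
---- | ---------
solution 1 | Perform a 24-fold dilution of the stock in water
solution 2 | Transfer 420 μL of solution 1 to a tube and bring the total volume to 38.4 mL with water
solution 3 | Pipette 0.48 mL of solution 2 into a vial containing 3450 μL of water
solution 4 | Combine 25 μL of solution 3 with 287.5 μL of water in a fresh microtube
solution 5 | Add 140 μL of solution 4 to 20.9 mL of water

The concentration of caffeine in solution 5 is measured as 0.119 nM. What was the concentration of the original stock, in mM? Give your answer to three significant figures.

Step 1: 24-fold → factor 24
Step 2: 420 μL brought to 38.4 mL → factor 38400/420 = 91.429
Step 3: 0.48 mL + 3450 μL = 3.93 mL total → factor 3.93/0.48 = 8.1875
Step 4: 25 μL + 287.5 μL = 312.5 μL total → factor 312.5/25 = 12.5
Step 5: 140 μL + 20.9 mL = 21040 μL total → factor 21040/140 = 150.29
Overall dilution factor = 24 × 91.429 × 8.1875 × 12.5 × 150.29 = 3.375 × 10^7
Stock = 0.119 nM × 3.375 × 10^7 = 4.016 × 10^6 nM = 4.02 mM

4.02 mM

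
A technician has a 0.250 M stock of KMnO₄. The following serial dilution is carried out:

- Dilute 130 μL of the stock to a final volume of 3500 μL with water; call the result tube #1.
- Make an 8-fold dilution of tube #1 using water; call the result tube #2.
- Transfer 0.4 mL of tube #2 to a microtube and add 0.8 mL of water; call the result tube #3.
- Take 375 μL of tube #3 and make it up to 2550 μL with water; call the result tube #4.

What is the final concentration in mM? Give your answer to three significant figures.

0.0569 mM

Step 1: 130 μL brought to 3500 μL → factor 3500/130 = 26.923
Step 2: 8-fold → factor 8
Step 3: 0.4 mL + 0.8 mL = 1.2 mL total → factor 1.2/0.4 = 3
Step 4: 375 μL brought to 2550 μL → factor 2550/375 = 6.8
Overall dilution factor = 26.923 × 8 × 3 × 6.8 = 4393.8
Final = 0.250 M / 4393.8 = 5.690 × 10^-5 M = 0.0569 mM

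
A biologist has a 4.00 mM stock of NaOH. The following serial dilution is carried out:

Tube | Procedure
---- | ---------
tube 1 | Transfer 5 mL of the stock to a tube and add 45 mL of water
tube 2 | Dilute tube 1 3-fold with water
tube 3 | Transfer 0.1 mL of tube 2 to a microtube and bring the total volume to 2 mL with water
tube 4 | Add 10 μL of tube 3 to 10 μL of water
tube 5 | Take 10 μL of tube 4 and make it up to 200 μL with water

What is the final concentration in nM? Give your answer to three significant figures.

Step 1: 5 mL + 45 mL = 50 mL total → factor 50/5 = 10
Step 2: 3-fold → factor 3
Step 3: 0.1 mL brought to 2 mL → factor 2/0.1 = 20
Step 4: 10 μL + 10 μL = 20 μL total → factor 20/10 = 2
Step 5: 10 μL brought to 200 μL → factor 200/10 = 20
Overall dilution factor = 10 × 3 × 20 × 2 × 20 = 24000
Final = 4.00 mM / 24000 = 0.0001667 mM = 167 nM

167 nM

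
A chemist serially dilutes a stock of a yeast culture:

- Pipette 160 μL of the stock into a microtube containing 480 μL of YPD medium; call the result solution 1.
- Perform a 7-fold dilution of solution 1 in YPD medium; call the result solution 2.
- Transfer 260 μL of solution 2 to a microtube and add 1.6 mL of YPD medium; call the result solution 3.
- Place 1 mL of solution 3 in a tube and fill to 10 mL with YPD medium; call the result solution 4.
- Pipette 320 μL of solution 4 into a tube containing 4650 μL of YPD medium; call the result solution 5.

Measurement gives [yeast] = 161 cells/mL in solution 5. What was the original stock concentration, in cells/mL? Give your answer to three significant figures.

5.01 × 10^6 cells/mL

Step 1: 160 μL + 480 μL = 640 μL total → factor 640/160 = 4
Step 2: 7-fold → factor 7
Step 3: 260 μL + 1.6 mL = 1860 μL total → factor 1860/260 = 7.1538
Step 4: 1 mL brought to 10 mL → factor 10/1 = 10
Step 5: 320 μL + 4650 μL = 4970 μL total → factor 4970/320 = 15.531
Overall dilution factor = 4 × 7 × 7.1538 × 10 × 15.531 = 31110
Stock = 161 cells/mL × 31110 = 5.01 × 10^6 cells/mL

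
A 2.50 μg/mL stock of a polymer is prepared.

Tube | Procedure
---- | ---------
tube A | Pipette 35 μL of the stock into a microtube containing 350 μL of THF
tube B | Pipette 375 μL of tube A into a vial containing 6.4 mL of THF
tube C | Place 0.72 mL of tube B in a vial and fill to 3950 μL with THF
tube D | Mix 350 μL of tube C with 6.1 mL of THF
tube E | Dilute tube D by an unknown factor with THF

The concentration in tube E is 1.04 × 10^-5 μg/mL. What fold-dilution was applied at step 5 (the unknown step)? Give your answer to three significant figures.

Step 1: 35 μL + 350 μL = 385 μL total → factor 385/35 = 11
Step 2: 375 μL + 6.4 mL = 6775 μL total → factor 6775/375 = 18.067
Step 3: 0.72 mL brought to 3950 μL → factor 3.95/0.72 = 5.4861
Step 4: 350 μL + 6.1 mL = 6450 μL total → factor 6450/350 = 18.429
Step 5: unknown factor x
Product of known-step factors = 20092
Overall factor = 2.50 μg/mL / (1.04 × 10^-5 μg/mL) = 2.4038 × 10^5
x = 2.4038 × 10^5 / 20092 = 12.0

12.0-fold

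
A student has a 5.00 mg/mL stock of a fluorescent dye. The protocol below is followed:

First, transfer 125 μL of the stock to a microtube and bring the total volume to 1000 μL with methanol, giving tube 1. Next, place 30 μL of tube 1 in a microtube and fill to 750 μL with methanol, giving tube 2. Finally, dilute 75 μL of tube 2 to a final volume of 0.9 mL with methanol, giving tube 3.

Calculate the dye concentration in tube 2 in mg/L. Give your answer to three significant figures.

Step 1: 125 μL brought to 1000 μL → factor 1000/125 = 8
Step 2: 30 μL brought to 750 μL → factor 750/30 = 25
Dilution factor through tube 2 = 8 × 25 = 200
[tube 2] = 5.00 mg/mL / 200 = 0.02500 mg/mL = 25.0 mg/L

25.0 mg/L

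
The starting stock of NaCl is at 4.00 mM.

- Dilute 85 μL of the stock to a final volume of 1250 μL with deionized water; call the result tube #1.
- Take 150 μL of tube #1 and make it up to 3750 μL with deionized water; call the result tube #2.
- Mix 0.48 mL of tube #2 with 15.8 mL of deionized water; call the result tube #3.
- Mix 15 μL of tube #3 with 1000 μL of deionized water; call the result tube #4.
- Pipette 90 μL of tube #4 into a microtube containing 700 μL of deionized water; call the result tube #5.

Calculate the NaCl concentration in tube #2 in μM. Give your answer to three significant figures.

Step 1: 85 μL brought to 1250 μL → factor 1250/85 = 14.706
Step 2: 150 μL brought to 3750 μL → factor 3750/150 = 25
Dilution factor through tube #2 = 14.706 × 25 = 367.65
[tube #2] = 4.00 mM / 367.65 = 0.01088 mM = 10.9 μM

10.9 μM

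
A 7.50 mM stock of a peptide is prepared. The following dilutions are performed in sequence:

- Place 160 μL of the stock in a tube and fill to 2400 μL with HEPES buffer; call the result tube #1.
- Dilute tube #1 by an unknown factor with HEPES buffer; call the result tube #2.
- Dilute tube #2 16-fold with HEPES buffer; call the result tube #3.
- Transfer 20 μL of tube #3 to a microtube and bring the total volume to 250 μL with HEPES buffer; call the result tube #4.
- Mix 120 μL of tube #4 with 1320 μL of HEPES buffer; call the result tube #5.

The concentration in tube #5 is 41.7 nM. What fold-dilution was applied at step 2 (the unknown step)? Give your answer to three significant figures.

Step 1: 160 μL brought to 2400 μL → factor 2400/160 = 15
Step 2: unknown factor x
Step 3: 16-fold → factor 16
Step 4: 20 μL brought to 250 μL → factor 250/20 = 12.5
Step 5: 120 μL + 1320 μL = 1440 μL total → factor 1440/120 = 12
Product of known-step factors = 36000
Overall factor = 7.50 mM / (41.7 nM) = 1.7986 × 10^5
x = 1.7986 × 10^5 / 36000 = 5.00

5.00-fold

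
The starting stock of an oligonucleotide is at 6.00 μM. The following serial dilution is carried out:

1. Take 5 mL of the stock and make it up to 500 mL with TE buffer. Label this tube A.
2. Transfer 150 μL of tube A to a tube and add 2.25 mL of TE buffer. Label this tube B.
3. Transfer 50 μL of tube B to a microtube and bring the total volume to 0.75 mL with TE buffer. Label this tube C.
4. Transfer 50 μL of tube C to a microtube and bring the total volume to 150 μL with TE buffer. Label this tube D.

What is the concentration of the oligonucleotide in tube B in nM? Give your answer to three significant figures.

3.75 nM

Step 1: 5 mL brought to 500 mL → factor 500/5 = 100
Step 2: 150 μL + 2.25 mL = 2400 μL total → factor 2400/150 = 16
Dilution factor through tube B = 100 × 16 = 1600
[tube B] = 6.00 μM / 1600 = 0.003750 μM = 3.75 nM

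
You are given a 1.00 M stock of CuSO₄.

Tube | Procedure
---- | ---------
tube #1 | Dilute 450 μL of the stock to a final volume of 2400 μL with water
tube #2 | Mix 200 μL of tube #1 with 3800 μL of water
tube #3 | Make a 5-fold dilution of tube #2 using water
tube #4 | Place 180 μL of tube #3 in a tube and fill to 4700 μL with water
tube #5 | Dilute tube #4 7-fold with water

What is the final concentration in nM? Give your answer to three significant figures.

Step 1: 450 μL brought to 2400 μL → factor 2400/450 = 5.3333
Step 2: 200 μL + 3800 μL = 4000 μL total → factor 4000/200 = 20
Step 3: 5-fold → factor 5
Step 4: 180 μL brought to 4700 μL → factor 4700/180 = 26.111
Step 5: 7-fold → factor 7
Overall dilution factor = 5.3333 × 20 × 5 × 26.111 × 7 = 97481
Final = 1.00 M / 97481 = 1.026 × 10^-5 M = 1.03 × 10^4 nM

1.03 × 10^4 nM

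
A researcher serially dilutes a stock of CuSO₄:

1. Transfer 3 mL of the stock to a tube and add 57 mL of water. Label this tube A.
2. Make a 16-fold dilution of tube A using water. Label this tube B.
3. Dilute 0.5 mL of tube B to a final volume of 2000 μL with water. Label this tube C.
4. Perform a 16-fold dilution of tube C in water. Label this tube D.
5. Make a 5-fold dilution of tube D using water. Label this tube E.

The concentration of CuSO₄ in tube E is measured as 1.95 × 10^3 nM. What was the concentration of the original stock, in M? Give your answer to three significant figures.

0.200 M

Step 1: 3 mL + 57 mL = 60 mL total → factor 60/3 = 20
Step 2: 16-fold → factor 16
Step 3: 0.5 mL brought to 2000 μL → factor 2/0.5 = 4
Step 4: 16-fold → factor 16
Step 5: 5-fold → factor 5
Overall dilution factor = 20 × 16 × 4 × 16 × 5 = 1.024 × 10^5
Stock = 1.95 × 10^3 nM × 1.024 × 10^5 = 1.997 × 10^8 nM = 0.200 M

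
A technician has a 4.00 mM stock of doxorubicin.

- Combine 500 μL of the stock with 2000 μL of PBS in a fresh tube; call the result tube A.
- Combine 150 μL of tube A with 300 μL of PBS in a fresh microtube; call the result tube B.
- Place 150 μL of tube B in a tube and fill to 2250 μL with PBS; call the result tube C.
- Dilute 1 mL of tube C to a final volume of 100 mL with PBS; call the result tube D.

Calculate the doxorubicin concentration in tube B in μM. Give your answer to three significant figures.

267 μM

Step 1: 500 μL + 2000 μL = 2500 μL total → factor 2500/500 = 5
Step 2: 150 μL + 300 μL = 450 μL total → factor 450/150 = 3
Dilution factor through tube B = 5 × 3 = 15
[tube B] = 4.00 mM / 15 = 0.2667 mM = 267 μM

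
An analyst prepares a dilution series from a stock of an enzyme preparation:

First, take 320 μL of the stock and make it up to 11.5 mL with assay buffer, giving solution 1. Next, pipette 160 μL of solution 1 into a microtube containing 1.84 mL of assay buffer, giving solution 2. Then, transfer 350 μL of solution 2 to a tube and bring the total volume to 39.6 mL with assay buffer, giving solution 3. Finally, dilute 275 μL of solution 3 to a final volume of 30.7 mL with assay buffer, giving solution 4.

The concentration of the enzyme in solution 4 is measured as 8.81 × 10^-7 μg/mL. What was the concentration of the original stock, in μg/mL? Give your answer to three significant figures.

5.00 μg/mL

Step 1: 320 μL brought to 11.5 mL → factor 11500/320 = 35.938
Step 2: 160 μL + 1.84 mL = 2000 μL total → factor 2000/160 = 12.5
Step 3: 350 μL brought to 39.6 mL → factor 39600/350 = 113.14
Step 4: 275 μL brought to 30.7 mL → factor 30700/275 = 111.64
Overall dilution factor = 35.938 × 12.5 × 113.14 × 111.64 = 5.674 × 10^6
Stock = 8.81 × 10^-7 μg/mL × 5.674 × 10^6 = 5.00 μg/mL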